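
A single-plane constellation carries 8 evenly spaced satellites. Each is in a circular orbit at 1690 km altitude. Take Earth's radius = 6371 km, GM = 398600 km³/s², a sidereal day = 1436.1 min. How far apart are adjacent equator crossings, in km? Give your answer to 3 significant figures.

Semi-major axis a = 6371 + 1690 = 8061 km. Period T = 2π√(a³/μ) = 2π√(8061³/398600) = 7202.7 s = 120.04 min.
Single-satellite node shift = (7202.7/86166) × 360° = 30.09°.
With 8 satellites evenly phased, successive equator crossings are 30.09/8 = 3.762° apart.
That is 3.762 × 111.2 = 418 km at the equator.

418 km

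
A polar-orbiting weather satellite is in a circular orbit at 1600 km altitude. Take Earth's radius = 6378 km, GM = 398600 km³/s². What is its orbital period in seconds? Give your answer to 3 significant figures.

Semi-major axis a = 6378 + 1600 = 7978 km. Period T = 2π√(a³/μ) = 2π√(7978³/398600) = 7091.7 s = 118.20 min.

7090 seconds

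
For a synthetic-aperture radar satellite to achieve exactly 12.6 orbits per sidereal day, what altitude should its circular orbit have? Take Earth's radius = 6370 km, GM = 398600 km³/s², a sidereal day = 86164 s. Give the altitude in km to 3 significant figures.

Required period T = 86164 / 12.6 = 6838.4 s.
From T = 2π√(a³/μ): a = (μ T²/4π²)^(1/3) = (398600 × 6838.4² / 4π²)^(1/3) = 7787 km.
Altitude h = a − R = 7787 − 6370 = 1417 km.

1420 km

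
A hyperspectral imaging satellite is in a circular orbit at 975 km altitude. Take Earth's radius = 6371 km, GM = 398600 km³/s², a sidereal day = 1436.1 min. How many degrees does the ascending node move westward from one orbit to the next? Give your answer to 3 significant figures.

26.2°

Semi-major axis a = 6371 + 975 = 7346 km. Period T = 2π√(a³/μ) = 2π√(7346³/398600) = 6266.0 s = 104.43 min.
During one orbit Earth rotates (6266.0 / 86166) × 360° = 26.18°.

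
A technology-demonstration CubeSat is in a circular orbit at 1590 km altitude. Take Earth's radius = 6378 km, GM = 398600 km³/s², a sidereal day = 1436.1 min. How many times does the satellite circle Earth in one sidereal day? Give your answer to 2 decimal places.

12.17

Semi-major axis a = 6378 + 1590 = 7968 km. Period T = 2π√(a³/μ) = 2π√(7968³/398600) = 7078.4 s = 117.97 min.
Orbits per sidereal day = 86166 / 7078.4 = 12.173.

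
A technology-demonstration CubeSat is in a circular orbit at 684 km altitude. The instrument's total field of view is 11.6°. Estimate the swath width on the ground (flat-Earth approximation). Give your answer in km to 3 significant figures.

Half-angle = 11.6°/2 = 5.8°.
Swath width ≈ 2h·tan(θ/2) = 2 × 684 × tan(5.8°) = 139.0 km.

139 km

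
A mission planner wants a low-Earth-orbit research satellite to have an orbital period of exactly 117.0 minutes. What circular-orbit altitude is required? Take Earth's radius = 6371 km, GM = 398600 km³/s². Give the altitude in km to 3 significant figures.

1550 km

T = 117.0 min = 7020.0 s.
From T = 2π√(a³/μ): a = (μ T²/4π²)^(1/3) = (398600 × 7020.0² / 4π²)^(1/3) = 7924 km.
Altitude h = a − R = 7924 − 6371 = 1553 km.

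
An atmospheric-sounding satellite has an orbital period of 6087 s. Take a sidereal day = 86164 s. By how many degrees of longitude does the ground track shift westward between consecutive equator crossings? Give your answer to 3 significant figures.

During one orbit Earth rotates (6087.0 / 86164) × 360° = 25.43°.

25.4°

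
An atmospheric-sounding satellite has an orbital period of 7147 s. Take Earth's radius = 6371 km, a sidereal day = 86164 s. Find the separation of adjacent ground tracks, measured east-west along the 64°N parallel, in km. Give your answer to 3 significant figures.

1460 km

Node shift per orbit = (7147.0/86164) × 360° = 29.86°.
Equatorial spacing = 29.86 × 111.2 km/° = 3320 km.
At 64° latitude, spacing = 3320 × cos(64°) = 1456 km.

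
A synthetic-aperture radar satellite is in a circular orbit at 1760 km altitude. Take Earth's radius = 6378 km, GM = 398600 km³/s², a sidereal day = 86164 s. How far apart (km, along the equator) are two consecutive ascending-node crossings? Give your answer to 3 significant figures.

Semi-major axis a = 6378 + 1760 = 8138 km. Period T = 2π√(a³/μ) = 2π√(8138³/398600) = 7306.1 s = 121.77 min.
During one orbit Earth rotates (7306.1 / 86164) × 360° = 30.53°.
At the equator that is 30.53° × (2π·6378/360) km/° = 30.53 × 111.3 = 3398 km.

3400 km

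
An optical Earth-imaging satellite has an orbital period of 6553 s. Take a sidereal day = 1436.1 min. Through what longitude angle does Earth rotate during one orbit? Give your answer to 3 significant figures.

27.4°

During one orbit Earth rotates (6553.0 / 86166) × 360° = 27.38°.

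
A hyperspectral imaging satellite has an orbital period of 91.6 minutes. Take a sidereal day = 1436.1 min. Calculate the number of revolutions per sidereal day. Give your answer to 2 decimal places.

15.68

T = 91.6 min = 5496.0 s.
Orbits per sidereal day = 86166 / 5496.0 = 15.678.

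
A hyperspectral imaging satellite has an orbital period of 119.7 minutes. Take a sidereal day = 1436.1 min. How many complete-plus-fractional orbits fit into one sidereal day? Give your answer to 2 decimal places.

12.00

T = 119.7 min = 7182.0 s.
Orbits per sidereal day = 86166 / 7182.0 = 11.997.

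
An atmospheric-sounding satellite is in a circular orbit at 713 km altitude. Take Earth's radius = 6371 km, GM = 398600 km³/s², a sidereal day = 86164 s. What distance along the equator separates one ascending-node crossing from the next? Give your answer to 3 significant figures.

2760 km

Semi-major axis a = 6371 + 713 = 7084 km. Period T = 2π√(a³/μ) = 2π√(7084³/398600) = 5933.7 s = 98.90 min.
During one orbit Earth rotates (5933.7 / 86164) × 360° = 24.79°.
At the equator that is 24.79° × (2π·6371/360) km/° = 24.79 × 111.2 = 2757 km.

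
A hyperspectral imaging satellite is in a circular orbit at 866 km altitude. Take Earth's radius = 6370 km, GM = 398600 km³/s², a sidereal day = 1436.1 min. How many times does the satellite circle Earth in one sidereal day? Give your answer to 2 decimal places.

Semi-major axis a = 6370 + 866 = 7236 km. Period T = 2π√(a³/μ) = 2π√(7236³/398600) = 6125.7 s = 102.10 min.
Orbits per sidereal day = 86166 / 6125.7 = 14.066.

14.07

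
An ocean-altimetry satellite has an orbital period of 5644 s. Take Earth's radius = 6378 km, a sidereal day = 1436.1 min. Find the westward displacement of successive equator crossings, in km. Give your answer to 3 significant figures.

2620 km

During one orbit Earth rotates (5644.0 / 86166) × 360° = 23.58°.
At the equator that is 23.58° × (2π·6378/360) km/° = 23.58 × 111.3 = 2625 km.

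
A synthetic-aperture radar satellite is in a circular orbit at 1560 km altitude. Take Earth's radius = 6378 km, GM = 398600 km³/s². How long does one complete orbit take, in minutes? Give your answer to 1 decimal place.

117.3 min

Semi-major axis a = 6378 + 1560 = 7938 km. Period T = 2π√(a³/μ) = 2π√(7938³/398600) = 7038.5 s = 117.31 min.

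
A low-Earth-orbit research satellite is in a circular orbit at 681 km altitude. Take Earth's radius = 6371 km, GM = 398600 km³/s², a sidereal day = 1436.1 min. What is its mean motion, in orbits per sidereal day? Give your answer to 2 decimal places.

14.62

Semi-major axis a = 6371 + 681 = 7052 km. Period T = 2π√(a³/μ) = 2π√(7052³/398600) = 5893.6 s = 98.23 min.
Orbits per sidereal day = 86166 / 5893.6 = 14.620.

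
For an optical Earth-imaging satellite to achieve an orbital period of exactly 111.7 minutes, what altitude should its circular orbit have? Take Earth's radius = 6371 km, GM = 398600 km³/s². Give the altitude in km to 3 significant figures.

1310 km

T = 111.7 min = 6702.0 s.
From T = 2π√(a³/μ): a = (μ T²/4π²)^(1/3) = (398600 × 6702.0² / 4π²)^(1/3) = 7683 km.
Altitude h = a − R = 7683 − 6371 = 1312 km.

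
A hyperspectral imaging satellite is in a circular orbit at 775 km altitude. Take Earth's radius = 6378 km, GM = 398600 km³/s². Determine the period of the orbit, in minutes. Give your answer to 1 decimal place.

Semi-major axis a = 6378 + 775 = 7153 km. Period T = 2π√(a³/μ) = 2π√(7153³/398600) = 6020.7 s = 100.34 min.

100.3 min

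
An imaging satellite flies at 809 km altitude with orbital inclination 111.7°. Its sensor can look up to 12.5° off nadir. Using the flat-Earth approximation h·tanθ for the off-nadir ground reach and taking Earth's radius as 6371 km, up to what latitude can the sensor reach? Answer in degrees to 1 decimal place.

Retrograde orbit: the ground track reaches ±(180° − i) = ±(180 − 111.7) = ±68.3°.
Sensor half-swath on the ground ≈ 809·tan(12.5°) = 179 km = 1.61° of latitude.
Maximum observable latitude ≈ 68.3 + 1.61 = 69.9°.

69.9°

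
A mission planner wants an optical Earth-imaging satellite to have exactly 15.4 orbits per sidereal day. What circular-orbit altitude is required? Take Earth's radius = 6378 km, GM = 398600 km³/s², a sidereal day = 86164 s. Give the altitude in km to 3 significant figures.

434 km

Required period T = 86164 / 15.4 = 5595.1 s.
From T = 2π√(a³/μ): a = (μ T²/4π²)^(1/3) = (398600 × 5595.1² / 4π²)^(1/3) = 6812 km.
Altitude h = a − R = 6812 − 6378 = 434 km.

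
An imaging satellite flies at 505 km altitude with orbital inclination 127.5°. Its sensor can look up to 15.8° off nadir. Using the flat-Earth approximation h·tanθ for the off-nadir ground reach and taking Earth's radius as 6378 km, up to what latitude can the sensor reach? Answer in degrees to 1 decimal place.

53.8°

Retrograde orbit: the ground track reaches ±(180° − i) = ±(180 − 127.5) = ±52.5°.
Sensor half-swath on the ground ≈ 505·tan(15.8°) = 143 km = 1.28° of latitude.
Maximum observable latitude ≈ 52.5 + 1.28 = 53.8°.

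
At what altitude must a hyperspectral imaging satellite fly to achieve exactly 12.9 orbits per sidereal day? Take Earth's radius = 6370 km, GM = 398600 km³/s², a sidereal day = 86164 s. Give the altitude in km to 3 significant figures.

Required period T = 86164 / 12.9 = 6679.4 s.
From T = 2π√(a³/μ): a = (μ T²/4π²)^(1/3) = (398600 × 6679.4² / 4π²)^(1/3) = 7666 km.
Altitude h = a − R = 7666 − 6370 = 1296 km.

1300 km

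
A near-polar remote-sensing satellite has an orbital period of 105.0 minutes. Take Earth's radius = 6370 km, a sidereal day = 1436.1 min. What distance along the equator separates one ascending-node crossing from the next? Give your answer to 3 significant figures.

T = 105.0 min = 6300.0 s.
During one orbit Earth rotates (6300.0 / 86166) × 360° = 26.32°.
At the equator that is 26.32° × (2π·6370/360) km/° = 26.32 × 111.2 = 2926 km.

2930 km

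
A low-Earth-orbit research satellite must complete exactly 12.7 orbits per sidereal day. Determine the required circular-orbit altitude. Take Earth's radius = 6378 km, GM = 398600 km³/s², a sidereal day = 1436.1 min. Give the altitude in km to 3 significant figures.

1370 km

Required period T = 86166 / 12.7 = 6784.7 s.
From T = 2π√(a³/μ): a = (μ T²/4π²)^(1/3) = (398600 × 6784.7² / 4π²)^(1/3) = 7746 km.
Altitude h = a − R = 7746 − 6378 = 1368 km.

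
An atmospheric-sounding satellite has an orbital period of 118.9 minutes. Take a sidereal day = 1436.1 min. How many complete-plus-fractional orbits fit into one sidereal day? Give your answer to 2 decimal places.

12.08

T = 118.9 min = 7134.0 s.
Orbits per sidereal day = 86166 / 7134.0 = 12.078.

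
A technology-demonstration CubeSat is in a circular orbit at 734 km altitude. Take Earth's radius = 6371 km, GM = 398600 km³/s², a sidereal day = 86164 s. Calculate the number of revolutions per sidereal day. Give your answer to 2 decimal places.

Semi-major axis a = 6371 + 734 = 7105 km. Period T = 2π√(a³/μ) = 2π√(7105³/398600) = 5960.2 s = 99.34 min.
Orbits per sidereal day = 86164 / 5960.2 = 14.457.

14.46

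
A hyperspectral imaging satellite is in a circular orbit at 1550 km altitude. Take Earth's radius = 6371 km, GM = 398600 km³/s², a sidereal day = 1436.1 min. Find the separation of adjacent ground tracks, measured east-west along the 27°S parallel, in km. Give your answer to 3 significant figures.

2900 km

Semi-major axis a = 6371 + 1550 = 7921 km. Period T = 2π√(a³/μ) = 2π√(7921³/398600) = 7015.9 s = 116.93 min.
Node shift per orbit = (7015.9/86166) × 360° = 29.31°.
Equatorial spacing = 29.31 × 111.2 km/° = 3259 km.
At 27° latitude, spacing = 3259 × cos(27°) = 2904 km.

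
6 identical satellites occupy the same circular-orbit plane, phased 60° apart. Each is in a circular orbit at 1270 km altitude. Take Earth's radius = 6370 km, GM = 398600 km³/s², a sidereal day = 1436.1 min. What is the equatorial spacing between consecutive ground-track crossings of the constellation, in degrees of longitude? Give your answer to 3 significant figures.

4.63°

Semi-major axis a = 6370 + 1270 = 7640 km. Period T = 2π√(a³/μ) = 2π√(7640³/398600) = 6645.9 s = 110.76 min.
Single-satellite node shift = (6645.9/86166) × 360° = 27.77°.
With 6 satellites evenly phased, successive equator crossings are 27.77/6 = 4.628° apart.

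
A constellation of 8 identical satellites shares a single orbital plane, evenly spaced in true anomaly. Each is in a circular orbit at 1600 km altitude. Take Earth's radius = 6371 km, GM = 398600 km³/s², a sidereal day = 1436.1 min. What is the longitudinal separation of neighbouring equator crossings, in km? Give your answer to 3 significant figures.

Semi-major axis a = 6371 + 1600 = 7971 km. Period T = 2π√(a³/μ) = 2π√(7971³/398600) = 7082.4 s = 118.04 min.
Single-satellite node shift = (7082.4/86166) × 360° = 29.59°.
With 8 satellites evenly phased, successive equator crossings are 29.59/8 = 3.699° apart.
That is 3.699 × 111.2 = 411 km at the equator.

411 km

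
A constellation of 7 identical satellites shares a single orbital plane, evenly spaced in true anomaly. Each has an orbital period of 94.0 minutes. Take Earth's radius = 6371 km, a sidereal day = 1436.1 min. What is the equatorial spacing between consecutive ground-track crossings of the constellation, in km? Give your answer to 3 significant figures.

T = 94.0 min = 5640.0 s.
Single-satellite node shift = (5640.0/86166) × 360° = 23.56°.
With 7 satellites evenly phased, successive equator crossings are 23.56/7 = 3.366° apart.
That is 3.366 × 111.2 = 374 km at the equator.

374 km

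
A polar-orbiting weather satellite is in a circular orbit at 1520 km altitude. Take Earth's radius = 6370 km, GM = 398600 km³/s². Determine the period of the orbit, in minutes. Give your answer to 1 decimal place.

116.2 min

Semi-major axis a = 6370 + 1520 = 7890 km. Period T = 2π√(a³/μ) = 2π√(7890³/398600) = 6974.7 s = 116.25 min.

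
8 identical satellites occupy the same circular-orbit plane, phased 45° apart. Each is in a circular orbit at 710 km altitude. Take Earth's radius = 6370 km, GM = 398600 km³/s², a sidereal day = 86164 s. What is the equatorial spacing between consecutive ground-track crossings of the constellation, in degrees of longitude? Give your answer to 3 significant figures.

Semi-major axis a = 6370 + 710 = 7080 km. Period T = 2π√(a³/μ) = 2π√(7080³/398600) = 5928.7 s = 98.81 min.
Single-satellite node shift = (5928.7/86164) × 360° = 24.77°.
With 8 satellites evenly phased, successive equator crossings are 24.77/8 = 3.096° apart.

3.10°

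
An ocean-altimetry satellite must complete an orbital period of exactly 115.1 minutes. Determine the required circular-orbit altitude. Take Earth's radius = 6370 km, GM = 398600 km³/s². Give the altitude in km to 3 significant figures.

T = 115.1 min = 6906.0 s.
From T = 2π√(a³/μ): a = (μ T²/4π²)^(1/3) = (398600 × 6906.0² / 4π²)^(1/3) = 7838 km.
Altitude h = a − R = 7838 − 6370 = 1468 km.

1470 km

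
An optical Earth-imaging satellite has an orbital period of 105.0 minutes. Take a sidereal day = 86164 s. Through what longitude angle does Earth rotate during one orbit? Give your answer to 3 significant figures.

T = 105.0 min = 6300.0 s.
During one orbit Earth rotates (6300.0 / 86164) × 360° = 26.32°.

26.3°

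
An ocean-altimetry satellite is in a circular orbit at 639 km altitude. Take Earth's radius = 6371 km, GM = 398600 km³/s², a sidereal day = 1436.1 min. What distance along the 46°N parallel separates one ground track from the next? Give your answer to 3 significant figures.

1880 km

Semi-major axis a = 6371 + 639 = 7010 km. Period T = 2π√(a³/μ) = 2π√(7010³/398600) = 5841.0 s = 97.35 min.
Node shift per orbit = (5841.0/86166) × 360° = 24.40°.
Equatorial spacing = 24.40 × 111.2 km/° = 2714 km.
At 46° latitude, spacing = 2714 × cos(46°) = 1885 km.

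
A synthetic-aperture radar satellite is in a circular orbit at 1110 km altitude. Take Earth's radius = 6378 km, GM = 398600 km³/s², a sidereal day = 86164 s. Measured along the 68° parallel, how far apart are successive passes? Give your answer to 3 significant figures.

1120 km

Semi-major axis a = 6378 + 1110 = 7488 km. Period T = 2π√(a³/μ) = 2π√(7488³/398600) = 6448.5 s = 107.48 min.
Node shift per orbit = (6448.5/86164) × 360° = 26.94°.
Equatorial spacing = 26.94 × 111.3 km/° = 2999 km.
At 68° latitude, spacing = 2999 × cos(68°) = 1124 km.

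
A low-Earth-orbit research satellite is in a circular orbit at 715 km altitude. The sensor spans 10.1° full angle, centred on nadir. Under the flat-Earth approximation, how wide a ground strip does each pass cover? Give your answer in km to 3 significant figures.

Half-angle = 10.1°/2 = 5.05°.
Swath width ≈ 2h·tan(θ/2) = 2 × 715 × tan(5.05°) = 126.4 km.

126 km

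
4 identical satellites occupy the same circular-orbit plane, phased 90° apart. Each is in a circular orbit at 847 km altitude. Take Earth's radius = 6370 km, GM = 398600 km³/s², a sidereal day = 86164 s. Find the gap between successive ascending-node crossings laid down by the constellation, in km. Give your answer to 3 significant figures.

709 km

Semi-major axis a = 6370 + 847 = 7217 km. Period T = 2π√(a³/μ) = 2π√(7217³/398600) = 6101.6 s = 101.69 min.
Single-satellite node shift = (6101.6/86164) × 360° = 25.49°.
With 4 satellites evenly phased, successive equator crossings are 25.49/4 = 6.373° apart.
That is 6.373 × 111.2 = 709 km at the equator.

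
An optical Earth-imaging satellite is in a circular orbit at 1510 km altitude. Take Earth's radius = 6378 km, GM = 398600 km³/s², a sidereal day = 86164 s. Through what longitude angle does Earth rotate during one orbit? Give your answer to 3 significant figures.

Semi-major axis a = 6378 + 1510 = 7888 km. Period T = 2π√(a³/μ) = 2π√(7888³/398600) = 6972.1 s = 116.20 min.
During one orbit Earth rotates (6972.1 / 86164) × 360° = 29.13°.

29.1°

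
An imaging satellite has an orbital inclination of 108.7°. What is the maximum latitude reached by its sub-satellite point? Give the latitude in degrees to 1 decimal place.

71.3°

Retrograde orbit: the ground track reaches ±(180° − i) = ±(180 − 108.7) = ±71.3°.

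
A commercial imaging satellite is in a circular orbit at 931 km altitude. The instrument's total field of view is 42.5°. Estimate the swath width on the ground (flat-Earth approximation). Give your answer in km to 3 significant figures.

Half-angle = 42.5°/2 = 21.25°.
Swath width ≈ 2h·tan(θ/2) = 2 × 931 × tan(21.25°) = 724.1 km.

724 km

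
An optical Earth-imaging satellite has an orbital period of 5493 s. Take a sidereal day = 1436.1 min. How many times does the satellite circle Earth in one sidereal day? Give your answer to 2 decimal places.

Orbits per sidereal day = 86166 / 5493.0 = 15.687.

15.69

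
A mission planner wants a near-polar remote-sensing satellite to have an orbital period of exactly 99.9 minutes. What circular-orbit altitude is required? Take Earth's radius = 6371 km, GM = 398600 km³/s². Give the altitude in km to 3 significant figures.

T = 99.9 min = 5994.0 s.
From T = 2π√(a³/μ): a = (μ T²/4π²)^(1/3) = (398600 × 5994.0² / 4π²)^(1/3) = 7132 km.
Altitude h = a − R = 7132 − 6371 = 761 km.

761 km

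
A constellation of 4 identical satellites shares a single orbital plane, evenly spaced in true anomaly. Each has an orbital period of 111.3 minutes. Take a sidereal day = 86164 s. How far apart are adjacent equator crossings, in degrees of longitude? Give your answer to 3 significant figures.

T = 111.3 min = 6678.0 s.
Single-satellite node shift = (6678.0/86164) × 360° = 27.90°.
With 4 satellites evenly phased, successive equator crossings are 27.90/4 = 6.975° apart.

6.98°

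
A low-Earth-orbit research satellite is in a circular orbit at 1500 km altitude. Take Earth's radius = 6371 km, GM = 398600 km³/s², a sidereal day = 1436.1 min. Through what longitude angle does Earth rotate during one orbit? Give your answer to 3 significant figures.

29.0°

Semi-major axis a = 6371 + 1500 = 7871 km. Period T = 2π√(a³/μ) = 2π√(7871³/398600) = 6949.5 s = 115.83 min.
During one orbit Earth rotates (6949.5 / 86166) × 360° = 29.04°.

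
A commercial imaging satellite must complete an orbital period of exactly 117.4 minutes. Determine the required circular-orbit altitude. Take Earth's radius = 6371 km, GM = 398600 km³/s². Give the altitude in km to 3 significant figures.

T = 117.4 min = 7044.0 s.
From T = 2π√(a³/μ): a = (μ T²/4π²)^(1/3) = (398600 × 7044.0² / 4π²)^(1/3) = 7942 km.
Altitude h = a − R = 7942 − 6371 = 1571 km.

1570 km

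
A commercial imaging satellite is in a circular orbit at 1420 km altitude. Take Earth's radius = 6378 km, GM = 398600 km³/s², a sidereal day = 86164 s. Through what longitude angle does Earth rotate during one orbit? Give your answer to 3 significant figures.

28.6°

Semi-major axis a = 6378 + 1420 = 7798 km. Period T = 2π√(a³/μ) = 2π√(7798³/398600) = 6853.1 s = 114.22 min.
During one orbit Earth rotates (6853.1 / 86164) × 360° = 28.63°.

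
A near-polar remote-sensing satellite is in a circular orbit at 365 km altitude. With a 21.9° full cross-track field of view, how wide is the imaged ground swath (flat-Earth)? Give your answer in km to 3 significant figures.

141 km

Half-angle = 21.9°/2 = 10.95°.
Swath width ≈ 2h·tan(θ/2) = 2 × 365 × tan(10.95°) = 141.2 km.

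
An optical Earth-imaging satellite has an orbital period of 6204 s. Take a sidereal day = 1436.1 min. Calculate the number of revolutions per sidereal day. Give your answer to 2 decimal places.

13.89

Orbits per sidereal day = 86166 / 6204.0 = 13.889.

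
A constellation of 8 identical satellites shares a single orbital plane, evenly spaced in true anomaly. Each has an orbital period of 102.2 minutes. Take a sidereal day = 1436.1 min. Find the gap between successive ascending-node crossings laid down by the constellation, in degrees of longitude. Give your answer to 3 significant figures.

3.20°

T = 102.2 min = 6132.0 s.
Single-satellite node shift = (6132.0/86166) × 360° = 25.62°.
With 8 satellites evenly phased, successive equator crossings are 25.62/8 = 3.202° apart.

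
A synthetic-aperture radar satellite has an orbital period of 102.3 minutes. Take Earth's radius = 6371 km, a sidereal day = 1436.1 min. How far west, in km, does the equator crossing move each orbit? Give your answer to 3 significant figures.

2850 km

T = 102.3 min = 6138.0 s.
During one orbit Earth rotates (6138.0 / 86166) × 360° = 25.64°.
At the equator that is 25.64° × (2π·6371/360) km/° = 25.64 × 111.2 = 2852 km.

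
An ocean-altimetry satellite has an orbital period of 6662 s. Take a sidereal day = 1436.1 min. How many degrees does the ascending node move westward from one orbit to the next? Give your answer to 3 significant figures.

27.8°

During one orbit Earth rotates (6662.0 / 86166) × 360° = 27.83°.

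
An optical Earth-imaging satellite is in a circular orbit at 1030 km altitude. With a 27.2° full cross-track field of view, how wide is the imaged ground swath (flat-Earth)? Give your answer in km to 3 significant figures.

Half-angle = 27.2°/2 = 13.6°.
Swath width ≈ 2h·tan(θ/2) = 2 × 1030 × tan(13.6°) = 498.4 km.

498 km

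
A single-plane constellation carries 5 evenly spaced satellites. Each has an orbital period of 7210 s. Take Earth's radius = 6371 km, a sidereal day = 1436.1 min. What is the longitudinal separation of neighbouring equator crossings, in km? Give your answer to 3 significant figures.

Single-satellite node shift = (7210.0/86166) × 360° = 30.12°.
With 5 satellites evenly phased, successive equator crossings are 30.12/5 = 6.025° apart.
That is 6.025 × 111.2 = 670 km at the equator.

670 km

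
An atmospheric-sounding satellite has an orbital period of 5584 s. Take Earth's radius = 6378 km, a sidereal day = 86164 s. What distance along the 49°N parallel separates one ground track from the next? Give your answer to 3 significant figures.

Node shift per orbit = (5584.0/86164) × 360° = 23.33°.
Equatorial spacing = 23.33 × 111.3 km/° = 2597 km.
At 49° latitude, spacing = 2597 × cos(49°) = 1704 km.

1700 km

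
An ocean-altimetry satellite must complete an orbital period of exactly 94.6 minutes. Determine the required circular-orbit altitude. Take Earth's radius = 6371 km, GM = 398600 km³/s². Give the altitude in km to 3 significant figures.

T = 94.6 min = 5676.0 s.
From T = 2π√(a³/μ): a = (μ T²/4π²)^(1/3) = (398600 × 5676.0² / 4π²)^(1/3) = 6877 km.
Altitude h = a − R = 6877 − 6371 = 506 km.

506 km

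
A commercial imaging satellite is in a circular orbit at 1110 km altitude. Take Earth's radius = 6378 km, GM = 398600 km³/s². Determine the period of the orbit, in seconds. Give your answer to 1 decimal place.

Semi-major axis a = 6378 + 1110 = 7488 km. Period T = 2π√(a³/μ) = 2π√(7488³/398600) = 6448.5 s = 107.48 min.

6448.5 seconds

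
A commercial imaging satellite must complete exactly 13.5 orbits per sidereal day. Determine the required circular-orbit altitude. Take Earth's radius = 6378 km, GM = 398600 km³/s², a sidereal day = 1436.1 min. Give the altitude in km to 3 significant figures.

Required period T = 86166 / 13.5 = 6382.7 s.
From T = 2π√(a³/μ): a = (μ T²/4π²)^(1/3) = (398600 × 6382.7² / 4π²)^(1/3) = 7437 km.
Altitude h = a − R = 7437 − 6378 = 1059 km.

1060 km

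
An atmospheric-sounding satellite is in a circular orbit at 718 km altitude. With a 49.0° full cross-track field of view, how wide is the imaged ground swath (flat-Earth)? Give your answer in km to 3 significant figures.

Half-angle = 49.0°/2 = 24.5°.
Swath width ≈ 2h·tan(θ/2) = 2 × 718 × tan(24.5°) = 654.4 km.

654 km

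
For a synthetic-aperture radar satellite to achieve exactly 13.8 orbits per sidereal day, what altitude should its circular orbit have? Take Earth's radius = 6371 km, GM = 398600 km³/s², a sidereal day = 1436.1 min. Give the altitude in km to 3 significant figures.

958 km

Required period T = 86166 / 13.8 = 6243.9 s.
From T = 2π√(a³/μ): a = (μ T²/4π²)^(1/3) = (398600 × 6243.9² / 4π²)^(1/3) = 7329 km.
Altitude h = a − R = 7329 − 6371 = 958 km.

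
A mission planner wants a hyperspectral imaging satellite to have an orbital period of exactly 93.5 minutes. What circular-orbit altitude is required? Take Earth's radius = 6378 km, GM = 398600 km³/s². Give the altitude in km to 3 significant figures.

446 km

T = 93.5 min = 5610.0 s.
From T = 2π√(a³/μ): a = (μ T²/4π²)^(1/3) = (398600 × 5610.0² / 4π²)^(1/3) = 6824 km.
Altitude h = a − R = 6824 − 6378 = 446 km.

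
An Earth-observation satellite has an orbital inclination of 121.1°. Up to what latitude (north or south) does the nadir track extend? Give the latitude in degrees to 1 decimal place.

Retrograde orbit: the ground track reaches ±(180° − i) = ±(180 − 121.1) = ±58.9°.

58.9°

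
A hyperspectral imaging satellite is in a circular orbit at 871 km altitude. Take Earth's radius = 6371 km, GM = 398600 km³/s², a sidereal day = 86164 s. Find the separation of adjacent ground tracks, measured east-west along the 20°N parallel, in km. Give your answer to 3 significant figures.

2680 km

Semi-major axis a = 6371 + 871 = 7242 km. Period T = 2π√(a³/μ) = 2π√(7242³/398600) = 6133.4 s = 102.22 min.
Node shift per orbit = (6133.4/86164) × 360° = 25.63°.
Equatorial spacing = 25.63 × 111.2 km/° = 2849 km.
At 20° latitude, spacing = 2849 × cos(20°) = 2678 km.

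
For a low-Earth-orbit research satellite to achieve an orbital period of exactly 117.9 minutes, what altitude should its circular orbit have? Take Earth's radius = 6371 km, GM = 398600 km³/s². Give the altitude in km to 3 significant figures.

1590 km

T = 117.9 min = 7074.0 s.
From T = 2π√(a³/μ): a = (μ T²/4π²)^(1/3) = (398600 × 7074.0² / 4π²)^(1/3) = 7965 km.
Altitude h = a − R = 7965 − 6371 = 1594 km.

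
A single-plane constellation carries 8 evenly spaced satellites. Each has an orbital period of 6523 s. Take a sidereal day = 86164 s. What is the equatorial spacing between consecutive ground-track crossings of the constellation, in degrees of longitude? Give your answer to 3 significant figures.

Single-satellite node shift = (6523.0/86164) × 360° = 27.25°.
With 8 satellites evenly phased, successive equator crossings are 27.25/8 = 3.407° apart.

3.41°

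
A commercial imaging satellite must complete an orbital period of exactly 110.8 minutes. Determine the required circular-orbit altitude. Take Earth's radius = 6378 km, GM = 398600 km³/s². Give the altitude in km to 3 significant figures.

1260 km

T = 110.8 min = 6648.0 s.
From T = 2π√(a³/μ): a = (μ T²/4π²)^(1/3) = (398600 × 6648.0² / 4π²)^(1/3) = 7642 km.
Altitude h = a − R = 7642 − 6378 = 1264 km.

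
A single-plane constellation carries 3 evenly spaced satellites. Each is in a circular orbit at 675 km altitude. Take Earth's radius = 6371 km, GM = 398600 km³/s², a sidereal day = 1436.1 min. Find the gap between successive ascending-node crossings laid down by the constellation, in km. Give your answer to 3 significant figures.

Semi-major axis a = 6371 + 675 = 7046 km. Period T = 2π√(a³/μ) = 2π√(7046³/398600) = 5886.1 s = 98.10 min.
Single-satellite node shift = (5886.1/86166) × 360° = 24.59°.
With 3 satellites evenly phased, successive equator crossings are 24.59/3 = 8.197° apart.
That is 8.197 × 111.2 = 911 km at the equator.

911 km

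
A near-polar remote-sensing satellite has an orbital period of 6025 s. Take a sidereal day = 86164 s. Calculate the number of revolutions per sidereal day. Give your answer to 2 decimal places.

Orbits per sidereal day = 86164 / 6025.0 = 14.301.

14.30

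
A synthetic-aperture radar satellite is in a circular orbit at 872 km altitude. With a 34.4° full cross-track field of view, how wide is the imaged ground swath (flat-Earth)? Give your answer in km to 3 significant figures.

540 km

Half-angle = 34.4°/2 = 17.2°.
Swath width ≈ 2h·tan(θ/2) = 2 × 872 × tan(17.2°) = 539.9 km.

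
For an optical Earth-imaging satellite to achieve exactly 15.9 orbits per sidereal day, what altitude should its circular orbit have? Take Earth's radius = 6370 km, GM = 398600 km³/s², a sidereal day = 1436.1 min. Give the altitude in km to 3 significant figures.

Required period T = 86166 / 15.9 = 5419.2 s.
From T = 2π√(a³/μ): a = (μ T²/4π²)^(1/3) = (398600 × 5419.2² / 4π²)^(1/3) = 6668 km.
Altitude h = a − R = 6668 − 6370 = 298 km.

298 km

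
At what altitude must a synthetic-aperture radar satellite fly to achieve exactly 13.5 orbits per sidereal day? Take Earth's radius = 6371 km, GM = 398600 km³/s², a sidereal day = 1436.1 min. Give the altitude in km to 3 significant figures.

1070 km

Required period T = 86166 / 13.5 = 6382.7 s.
From T = 2π√(a³/μ): a = (μ T²/4π²)^(1/3) = (398600 × 6382.7² / 4π²)^(1/3) = 7437 km.
Altitude h = a − R = 7437 − 6371 = 1066 km.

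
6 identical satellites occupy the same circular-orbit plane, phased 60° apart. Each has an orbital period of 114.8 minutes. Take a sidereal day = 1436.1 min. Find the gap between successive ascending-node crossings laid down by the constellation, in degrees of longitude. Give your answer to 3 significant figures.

4.80°

T = 114.8 min = 6888.0 s.
Single-satellite node shift = (6888.0/86166) × 360° = 28.78°.
With 6 satellites evenly phased, successive equator crossings are 28.78/6 = 4.796° apart.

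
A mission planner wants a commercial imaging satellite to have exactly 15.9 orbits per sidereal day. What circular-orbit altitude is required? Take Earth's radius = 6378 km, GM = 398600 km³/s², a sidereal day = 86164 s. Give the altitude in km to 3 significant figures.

Required period T = 86164 / 15.9 = 5419.1 s.
From T = 2π√(a³/μ): a = (μ T²/4π²)^(1/3) = (398600 × 5419.1² / 4π²)^(1/3) = 6668 km.
Altitude h = a − R = 6668 − 6378 = 290 km.

290 km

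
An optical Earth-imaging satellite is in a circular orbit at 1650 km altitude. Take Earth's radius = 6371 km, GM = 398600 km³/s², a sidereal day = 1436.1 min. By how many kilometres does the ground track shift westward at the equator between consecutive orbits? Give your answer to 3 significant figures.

Semi-major axis a = 6371 + 1650 = 8021 km. Period T = 2π√(a³/μ) = 2π√(8021³/398600) = 7149.1 s = 119.15 min.
During one orbit Earth rotates (7149.1 / 86166) × 360° = 29.87°.
At the equator that is 29.87° × (2π·6371/360) km/° = 29.87 × 111.2 = 3321 km.

3320 km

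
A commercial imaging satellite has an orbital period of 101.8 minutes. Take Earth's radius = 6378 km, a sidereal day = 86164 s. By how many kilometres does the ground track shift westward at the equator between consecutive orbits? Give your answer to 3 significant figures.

2840 km

T = 101.8 min = 6108.0 s.
During one orbit Earth rotates (6108.0 / 86164) × 360° = 25.52°.
At the equator that is 25.52° × (2π·6378/360) km/° = 25.52 × 111.3 = 2841 km.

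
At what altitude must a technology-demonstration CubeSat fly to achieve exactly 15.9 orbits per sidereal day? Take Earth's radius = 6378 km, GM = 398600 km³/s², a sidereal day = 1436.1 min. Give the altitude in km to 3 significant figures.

290 km

Required period T = 86166 / 15.9 = 5419.2 s.
From T = 2π√(a³/μ): a = (μ T²/4π²)^(1/3) = (398600 × 5419.2² / 4π²)^(1/3) = 6668 km.
Altitude h = a − R = 6668 − 6378 = 290 km.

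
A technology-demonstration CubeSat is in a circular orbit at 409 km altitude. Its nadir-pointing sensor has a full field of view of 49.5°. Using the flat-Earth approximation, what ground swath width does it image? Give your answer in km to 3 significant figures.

Half-angle = 49.5°/2 = 24.75°.
Swath width ≈ 2h·tan(θ/2) = 2 × 409 × tan(24.75°) = 377.1 km.

377 km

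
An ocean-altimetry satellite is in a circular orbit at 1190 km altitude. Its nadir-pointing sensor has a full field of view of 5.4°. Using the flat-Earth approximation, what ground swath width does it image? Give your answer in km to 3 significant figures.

Half-angle = 5.4°/2 = 2.7°.
Swath width ≈ 2h·tan(θ/2) = 2 × 1190 × tan(2.7°) = 112.2 km.

112 km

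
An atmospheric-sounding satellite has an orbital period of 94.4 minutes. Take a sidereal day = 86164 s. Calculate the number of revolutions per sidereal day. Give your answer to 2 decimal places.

15.21

T = 94.4 min = 5664.0 s.
Orbits per sidereal day = 86164 / 5664.0 = 15.213.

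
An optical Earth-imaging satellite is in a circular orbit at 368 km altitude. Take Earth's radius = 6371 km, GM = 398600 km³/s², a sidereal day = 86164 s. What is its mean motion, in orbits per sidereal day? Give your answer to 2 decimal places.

Semi-major axis a = 6371 + 368 = 6739 km. Period T = 2π√(a³/μ) = 2π√(6739³/398600) = 5505.6 s = 91.76 min.
Orbits per sidereal day = 86164 / 5505.6 = 15.650.

15.65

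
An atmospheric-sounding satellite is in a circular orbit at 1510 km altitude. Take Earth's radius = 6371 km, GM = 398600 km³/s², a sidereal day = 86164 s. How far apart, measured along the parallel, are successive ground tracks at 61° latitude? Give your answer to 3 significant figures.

Semi-major axis a = 6371 + 1510 = 7881 km. Period T = 2π√(a³/μ) = 2π√(7881³/398600) = 6962.8 s = 116.05 min.
Node shift per orbit = (6962.8/86164) × 360° = 29.09°.
Equatorial spacing = 29.09 × 111.2 km/° = 3235 km.
At 61° latitude, spacing = 3235 × cos(61°) = 1568 km.

1570 km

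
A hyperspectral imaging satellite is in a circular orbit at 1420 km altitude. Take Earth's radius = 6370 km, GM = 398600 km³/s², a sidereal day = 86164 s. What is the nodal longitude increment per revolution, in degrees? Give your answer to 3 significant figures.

28.6°

Semi-major axis a = 6370 + 1420 = 7790 km. Period T = 2π√(a³/μ) = 2π√(7790³/398600) = 6842.5 s = 114.04 min.
During one orbit Earth rotates (6842.5 / 86164) × 360° = 28.59°.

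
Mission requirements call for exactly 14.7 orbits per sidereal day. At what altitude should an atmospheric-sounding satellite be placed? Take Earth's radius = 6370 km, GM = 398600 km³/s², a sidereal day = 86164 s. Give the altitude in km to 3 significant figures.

Required period T = 86164 / 14.7 = 5861.5 s.
From T = 2π√(a³/μ): a = (μ T²/4π²)^(1/3) = (398600 × 5861.5² / 4π²)^(1/3) = 7026 km.
Altitude h = a − R = 7026 − 6370 = 656 km.

656 km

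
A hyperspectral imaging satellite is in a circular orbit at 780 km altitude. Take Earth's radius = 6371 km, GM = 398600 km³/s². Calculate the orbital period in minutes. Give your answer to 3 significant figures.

Semi-major axis a = 6371 + 780 = 7151 km. Period T = 2π√(a³/μ) = 2π√(7151³/398600) = 6018.1 s = 100.30 min.

100 min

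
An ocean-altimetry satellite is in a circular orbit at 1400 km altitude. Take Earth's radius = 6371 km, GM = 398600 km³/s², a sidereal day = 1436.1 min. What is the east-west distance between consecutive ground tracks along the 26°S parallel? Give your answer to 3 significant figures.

Semi-major axis a = 6371 + 1400 = 7771 km. Period T = 2π√(a³/μ) = 2π√(7771³/398600) = 6817.5 s = 113.63 min.
Node shift per orbit = (6817.5/86166) × 360° = 28.48°.
Equatorial spacing = 28.48 × 111.2 km/° = 3167 km.
At 26° latitude, spacing = 3167 × cos(26°) = 2847 km.

2850 km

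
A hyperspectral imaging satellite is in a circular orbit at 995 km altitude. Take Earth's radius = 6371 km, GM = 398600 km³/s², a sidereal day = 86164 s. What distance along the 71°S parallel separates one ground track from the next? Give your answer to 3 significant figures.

952 km

Semi-major axis a = 6371 + 995 = 7366 km. Period T = 2π√(a³/μ) = 2π√(7366³/398600) = 6291.6 s = 104.86 min.
Node shift per orbit = (6291.6/86164) × 360° = 26.29°.
Equatorial spacing = 26.29 × 111.2 km/° = 2923 km.
At 71° latitude, spacing = 2923 × cos(71°) = 952 km.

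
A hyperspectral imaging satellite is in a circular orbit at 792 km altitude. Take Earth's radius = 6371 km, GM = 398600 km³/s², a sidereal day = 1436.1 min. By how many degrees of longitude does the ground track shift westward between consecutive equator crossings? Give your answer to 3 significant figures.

Semi-major axis a = 6371 + 792 = 7163 km. Period T = 2π√(a³/μ) = 2π√(7163³/398600) = 6033.3 s = 100.55 min.
During one orbit Earth rotates (6033.3 / 86166) × 360° = 25.21°.

25.2°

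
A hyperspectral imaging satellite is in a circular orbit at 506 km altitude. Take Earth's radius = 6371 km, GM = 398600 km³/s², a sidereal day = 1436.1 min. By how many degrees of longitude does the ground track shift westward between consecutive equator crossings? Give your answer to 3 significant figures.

Semi-major axis a = 6371 + 506 = 6877 km. Period T = 2π√(a³/μ) = 2π√(6877³/398600) = 5675.6 s = 94.59 min.
During one orbit Earth rotates (5675.6 / 86166) × 360° = 23.71°.

23.7°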